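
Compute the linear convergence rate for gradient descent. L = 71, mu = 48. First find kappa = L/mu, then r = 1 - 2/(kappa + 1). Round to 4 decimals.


Step 1: Compute the condition number.
kappa = L/mu = 71/48 = 1.4792
Step 2: Compute the convergence rate.
r = 1 - 2/(kappa + 1) = 1 - 2*mu/(L + mu) = (L - mu)/(L + mu) = 23/119 = 0.1933


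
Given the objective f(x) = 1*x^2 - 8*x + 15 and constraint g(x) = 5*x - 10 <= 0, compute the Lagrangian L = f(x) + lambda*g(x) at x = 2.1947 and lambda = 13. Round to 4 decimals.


Step 1: Evaluate f(x).
f(2.1947) = 1*2.1947^2 - 8*2.1947 + 15 = 2.2591
Step 2: Evaluate g(x).
g(2.1947) = 5*2.1947 - 10 = 0.9735
Step 3: Compute Lagrangian.
L = 2.2591 + 13*0.9735 = 14.9146


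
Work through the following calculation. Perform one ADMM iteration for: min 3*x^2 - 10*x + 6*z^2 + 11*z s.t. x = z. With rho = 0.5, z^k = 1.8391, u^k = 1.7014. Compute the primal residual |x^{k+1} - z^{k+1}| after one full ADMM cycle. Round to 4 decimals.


ADMM iteration with rho = 0.5, z^k = 1.8391, u^k = 1.7014
Step 1: x-update.
Minimize 3*x^2 - 10*x + (0.5/2)*(x - 1.8391 + 1.7014)^2
FOC: (2*3 + 0.5)*x = 10 + 0.5*(1.8391 - 1.7014)
x^{k+1} = 1.5491
Step 2: z-update.
Minimize 6*z^2 + 11*z + (0.5/2)*(1.5491 - z + 1.7014)^2
FOC: (2*6 + 0.5)*z = -11 + 0.5*(1.5491 + 1.7014)
z^{k+1} = -0.75
Step 3: u-update.
u^{k+1} = 1.7014 + 1.5491 + 0.75 = 4.0004
Step 4: Primal residual = |1.5491 + 0.75| = 2.299


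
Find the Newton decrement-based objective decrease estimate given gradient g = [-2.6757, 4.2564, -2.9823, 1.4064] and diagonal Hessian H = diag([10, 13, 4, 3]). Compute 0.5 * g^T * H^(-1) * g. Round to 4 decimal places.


Step 1: H is diagonal, so H^(-1) * g = [-0.2676, 0.3274, -0.7456, 0.4688].
Step 2: g^T H^(-1) g = sum_i g_i^2 / H_ii
  = (-2.6757)^2/10 + (4.2564)^2/13 + (-2.9823)^2/4 + (1.4064)^2/3
  = 0.7159 + 1.3936 + 2.2235 + 0.6593 = 4.9924
Step 3: Objective decrease = 0.5 * g^T H^(-1) g = 2.4962


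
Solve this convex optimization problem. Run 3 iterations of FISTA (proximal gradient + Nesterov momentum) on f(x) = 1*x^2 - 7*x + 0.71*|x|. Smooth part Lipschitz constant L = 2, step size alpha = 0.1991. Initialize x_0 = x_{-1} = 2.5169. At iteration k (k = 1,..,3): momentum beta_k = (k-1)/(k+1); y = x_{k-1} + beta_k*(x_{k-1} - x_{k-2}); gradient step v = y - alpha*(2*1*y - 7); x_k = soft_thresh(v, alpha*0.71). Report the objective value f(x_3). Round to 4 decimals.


FISTA on f(x) = 1*x^2 - 7*x + 0.71*|x|
L = 2, alpha = 0.1991
Iteration 1: beta = 0.0, y = 2.5169 + 0.0*(2.5169 - 2.5169) = 2.5169
  grad(y) = -1.9662, v = y - alpha*grad = 2.9084
  prox(v) = soft_thresh(2.9084, 0.1414) = 2.767
Iteration 2: beta = 0.3333, y = 2.767 + 0.3333*(2.767 - 2.5169) = 2.8504
  grad(y) = -1.2992, v = y - alpha*grad = 3.1091
  prox(v) = soft_thresh(3.1091, 0.1414) = 2.9677
Iteration 3: beta = 0.5, y = 2.9677 + 0.5*(2.9677 - 2.767) = 3.068
  grad(y) = -0.8639, v = y - alpha*grad = 3.24
  prox(v) = soft_thresh(3.24, 0.1414) = 3.0987
f(x_3) = 1*3.0987^2 - 7*3.0987 + 0.71*|3.0987| = -9.8889


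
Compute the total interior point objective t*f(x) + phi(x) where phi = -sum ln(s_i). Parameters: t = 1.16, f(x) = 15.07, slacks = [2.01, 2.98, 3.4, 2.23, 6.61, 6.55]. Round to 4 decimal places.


Step 1: Compute log-barrier.
ln values: [0.6981, 1.0919, 1.2238, 0.802, 1.8886, 1.8795]
phi = -(0.6981 + 1.0919 + 1.2238 + 0.802 + 1.8886 + 1.8795) = -7.5839
Step 2: Compute augmented objective.
t*f(x) = 1.16*15.07 = 17.4812
Total = 17.4812 - 7.5839 = 9.8973


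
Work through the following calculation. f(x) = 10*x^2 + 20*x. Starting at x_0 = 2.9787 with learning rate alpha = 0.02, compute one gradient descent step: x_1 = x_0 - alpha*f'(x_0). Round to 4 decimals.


We compute the gradient at x_0 and apply the update.
f'(x) = 20*x + 20
f'(2.9787) = 20*2.9787 + 20 = 79.574
x_1 = 2.9787 - 0.02*79.574 = 1.3872


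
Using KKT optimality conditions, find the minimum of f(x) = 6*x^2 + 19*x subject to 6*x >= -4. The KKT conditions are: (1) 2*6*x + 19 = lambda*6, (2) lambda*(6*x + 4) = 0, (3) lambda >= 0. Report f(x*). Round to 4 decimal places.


Step 1: Try lambda = 0 (constraint inactive).
x_unc = -19/(2*6) = -1.5833
Check: 6*-1.5833 = -9.4998 < -4 -- violated!
Step 2: Constraint must be active: 6*x = -4
x* = -4/6 = -2/3 = -0.6667 (rounded; the exact value -2/3 is used below)
lambda = (2*6*(-2/3) + 19)/6 = 1.8333
Step 3: Compute optimal value.
f(x*) = 6*(-2/3)^2 + 19*(-2/3) = -10.0


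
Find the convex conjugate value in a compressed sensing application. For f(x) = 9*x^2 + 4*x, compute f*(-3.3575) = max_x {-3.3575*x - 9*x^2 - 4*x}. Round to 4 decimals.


f*(y) = sup_x {y*x - a*x^2 - b*x} = sup_x {(y-b)*x - a*x^2}
FOC: (y - b) - 2a*x = 0 => x* = (y - b)/(2a)
x* = (-3.3575 - 4)/(2*9) = -0.4088
f*(-3.3575) = (y-b)^2/(4a) = (-3.3575 - 4)^2/(4*9)
= 54.1328/36 = 1.5037


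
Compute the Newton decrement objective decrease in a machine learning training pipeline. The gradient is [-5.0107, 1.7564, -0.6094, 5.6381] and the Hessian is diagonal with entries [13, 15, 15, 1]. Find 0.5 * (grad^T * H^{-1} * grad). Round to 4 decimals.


Step 1: H is diagonal, so H^(-1) * g = [-0.3854, 0.1171, -0.0406, 5.6381].
Step 2: g^T H^(-1) g = sum_i g_i^2 / H_ii
  = (-5.0107)^2/13 + (1.7564)^2/15 + (-0.6094)^2/15 + (5.6381)^2/1
  = 1.9313 + 0.2057 + 0.0248 + 31.7882 = 33.9499
Step 3: Objective decrease = 0.5 * g^T H^(-1) g = 16.975


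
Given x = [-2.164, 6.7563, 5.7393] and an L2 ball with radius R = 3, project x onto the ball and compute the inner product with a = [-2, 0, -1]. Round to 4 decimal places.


Step 1: Compute ||x|| (intermediates to 6 decimals).
||x|| = sqrt((-2.164)^2 + 6.7563^2 + 5.7393^2) = 9.125242
Step 2: Project.
Since ||x|| > R, scale = R/||x|| = 3/9.125242 = 0.328758, proj(x) = scale * x
proj(x) = [-0.711432, 2.221188, 1.886841]
Step 3: Dot product.
a^T * proj(x) = -2*(-0.711432) + 0*2.221188 - 1*1.886841 = -0.464


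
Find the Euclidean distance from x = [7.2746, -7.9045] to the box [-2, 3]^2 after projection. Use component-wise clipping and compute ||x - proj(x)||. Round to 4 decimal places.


Project each component onto [-2, 3].
clip(7.2746) = 3.0, clip(-7.9045) = -2.0
Projection = [3.0, -2.0]
Squared diffs: [18.2722, 34.8631]
Distance = sqrt(53.1353) = 7.2894


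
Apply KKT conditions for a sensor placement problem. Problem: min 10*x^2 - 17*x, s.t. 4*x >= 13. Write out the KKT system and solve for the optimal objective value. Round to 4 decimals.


Step 1: Try lambda = 0 (constraint inactive).
x_unc = 17/(2*10) = 0.85
Check: 4*0.85 = 3.4 < 13 -- violated!
Step 2: Constraint must be active: 4*x = 13
x* = 13/4 = 3.25
lambda = (2*10*3.25 - 17)/4 = 12.0
Step 3: Compute optimal value.
f(x*) = 10*3.25^2 - 17*3.25 = 50.375


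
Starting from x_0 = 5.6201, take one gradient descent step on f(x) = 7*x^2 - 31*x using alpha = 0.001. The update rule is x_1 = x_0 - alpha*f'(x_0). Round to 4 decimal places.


We compute the gradient at x_0 and apply the update.
f'(x) = 14*x - 31
f'(5.6201) = 14*5.6201 - 31 = 47.6814
x_1 = 5.6201 - 0.001*47.6814 = 5.5724


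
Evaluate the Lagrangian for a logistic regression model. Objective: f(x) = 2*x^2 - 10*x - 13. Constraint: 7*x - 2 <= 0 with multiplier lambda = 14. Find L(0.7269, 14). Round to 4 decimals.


Step 1: Evaluate f(x).
f(0.7269) = 2*0.7269^2 - 10*0.7269 - 13 = -19.2122
Step 2: Evaluate g(x).
g(0.7269) = 7*0.7269 - 2 = 3.0883
Step 3: Compute Lagrangian.
L = -19.2122 + 14*3.0883 = 24.024


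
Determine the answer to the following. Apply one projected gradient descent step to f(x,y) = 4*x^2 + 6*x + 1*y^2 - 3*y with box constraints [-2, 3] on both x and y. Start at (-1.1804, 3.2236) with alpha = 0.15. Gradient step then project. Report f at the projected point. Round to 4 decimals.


Step 1: Compute gradient at (-1.1804, 3.2236).
grad_x = 2*4*-1.1804 + 6 = -3.4432
grad_y = 2*1*3.2236 - 3 = 3.4472
Step 2: Gradient step.
x_raw = -1.1804 - 0.15*-3.4432 = -0.6639
y_raw = 3.2236 - 0.15*3.4472 = 2.7065
Step 3: Project onto [-2, 3].
x_proj = clip(-0.6639) = -0.6639
y_proj = clip(2.7065) = 2.7065
Step 4: Evaluate f.
f(-0.6639, 2.7065) = -3.0147


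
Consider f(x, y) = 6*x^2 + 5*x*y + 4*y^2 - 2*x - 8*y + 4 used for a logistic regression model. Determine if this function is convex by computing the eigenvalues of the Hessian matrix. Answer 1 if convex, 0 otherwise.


The Hessian of f(x,y) = 6*x^2 + 5*x*y + 4*y^2 - 2*x - 8*y + 4 is:
H = [[12, 5], [5, 8]]
Trace = 12 + 8 = 20
Determinant = 12*8 - (5)^2 = 71
Discriminant = (20)^2 - 4*71 = 116.0
Eigenvalues: lambda_1 = 4.6148, lambda_2 = 15.3852
The function is convex.

1


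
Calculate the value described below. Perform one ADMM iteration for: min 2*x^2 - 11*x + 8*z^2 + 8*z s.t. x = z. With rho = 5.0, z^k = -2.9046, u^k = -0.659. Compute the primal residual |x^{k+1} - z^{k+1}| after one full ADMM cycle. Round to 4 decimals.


ADMM iteration with rho = 5.0, z^k = -2.9046, u^k = -0.659
Step 1: x-update.
Minimize 2*x^2 - 11*x + (5.0/2)*(x + 2.9046 - 0.659)^2
FOC: (2*2 + 5.0)*x = 11 + 5.0*(-2.9046 + 0.659)
x^{k+1} = -0.0253
Step 2: z-update.
Minimize 8*z^2 + 8*z + (5.0/2)*(-0.0253 - z - 0.659)^2
FOC: (2*8 + 5.0)*z = -8 + 5.0*(-0.0253 - 0.659)
z^{k+1} = -0.5439
Step 3: u-update.
u^{k+1} = -0.659 - 0.0253 + 0.5439 = -0.1404
Step 4: Primal residual = |-0.0253 + 0.5439| = 0.5186


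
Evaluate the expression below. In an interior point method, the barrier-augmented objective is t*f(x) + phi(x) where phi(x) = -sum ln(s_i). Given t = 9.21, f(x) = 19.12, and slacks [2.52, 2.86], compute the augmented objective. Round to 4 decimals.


Step 1: Compute log-barrier.
ln values: [0.9243, 1.0508]
phi = -(0.9243 + 1.0508) = -1.9751
Step 2: Compute augmented objective.
t*f(x) = 9.21*19.12 = 176.0952
Total = 176.0952 - 1.9751 = 174.1201


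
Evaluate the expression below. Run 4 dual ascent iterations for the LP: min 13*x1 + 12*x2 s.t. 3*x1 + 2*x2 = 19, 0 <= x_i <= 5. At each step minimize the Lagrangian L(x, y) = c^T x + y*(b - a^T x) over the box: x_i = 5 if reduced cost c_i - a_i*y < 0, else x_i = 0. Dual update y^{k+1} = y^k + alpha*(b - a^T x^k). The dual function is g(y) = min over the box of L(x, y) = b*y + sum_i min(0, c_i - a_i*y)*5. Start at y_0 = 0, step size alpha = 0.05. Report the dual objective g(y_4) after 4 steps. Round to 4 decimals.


Dual ascent for LP: min 13*x1 + 12*x2, 3*x1 + 2*x2 = 19, 0 <= x_i <= 5
Step 1: y^k = 0.0, reduced costs: (13.0, 12.0)
  x^k = (0.0, 0.0), subgradient = b - a^T x = 19.0
  y^{k+1} = 0.0 + 0.05*19.0 = 0.95
Step 2: y^k = 0.95, reduced costs: (10.15, 10.1)
  x^k = (0.0, 0.0), subgradient = b - a^T x = 19.0
  y^{k+1} = 0.95 + 0.05*19.0 = 1.9
Step 3: y^k = 1.9, reduced costs: (7.3, 8.2)
  x^k = (0.0, 0.0), subgradient = b - a^T x = 19.0
  y^{k+1} = 1.9 + 0.05*19.0 = 2.85
Step 4: y^k = 2.85, reduced costs: (4.45, 6.3)
  x^k = (0.0, 0.0), subgradient = b - a^T x = 19.0
  y^{k+1} = 2.85 + 0.05*19.0 = 3.8
Dual objective at y_4 = 3.8: reduced costs (1.6, 4.4), box minimizer x = (0.0, 0.0)
g(y_4) = b*y + (c1 - a1*y)*x1 + (c2 - a2*y)*x2 = 19*3.8 + 1.6*0.0 + 4.4*0.0 = 72.2 + 0.0 + 0.0 = 72.2


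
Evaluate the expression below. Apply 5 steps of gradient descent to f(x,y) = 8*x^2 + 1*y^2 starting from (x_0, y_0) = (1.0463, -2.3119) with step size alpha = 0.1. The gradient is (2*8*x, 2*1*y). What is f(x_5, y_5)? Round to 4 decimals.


Gradient descent on f(x,y) = 8*x^2 + 1*y^2.
Starting point: (1.0463, -2.3119), alpha = 0.1
Step 1: grad_x = 2*8*1.0463 = 16.7408, grad_y = 2*1*-2.3119 = -4.6238
  x_1 = 1.0463 - 0.1*16.7408 = -0.6278
  y_1 = -2.3119 - 0.1*-4.6238 = -1.8495
Step 2: grad_x = 2*8*-0.6278 = -10.0445, grad_y = 2*1*-1.8495 = -3.699
  x_2 = -0.6278 - 0.1*-10.0445 = 0.3767
  y_2 = -1.8495 - 0.1*-3.699 = -1.4796
Step 3: grad_x = 2*8*0.3767 = 6.0267, grad_y = 2*1*-1.4796 = -2.9592
  x_3 = 0.3767 - 0.1*6.0267 = -0.226
  y_3 = -1.4796 - 0.1*-2.9592 = -1.1837
Step 4: grad_x = 2*8*-0.226 = -3.616, grad_y = 2*1*-1.1837 = -2.3674
  x_4 = -0.226 - 0.1*-3.616 = 0.1356
  y_4 = -1.1837 - 0.1*-2.3674 = -0.947
Step 5: grad_x = 2*8*0.1356 = 2.1696, grad_y = 2*1*-0.947 = -1.8939
  x_5 = 0.1356 - 0.1*2.1696 = -0.0814
  y_5 = -0.947 - 0.1*-1.8939 = -0.7576
f(-0.0814, -0.7576) = 8*(-0.0814)^2 + 1*(-0.7576)^2 = 0.6269


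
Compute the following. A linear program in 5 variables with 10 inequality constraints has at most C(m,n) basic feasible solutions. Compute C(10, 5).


Each vertex corresponds to some choice of n active constraints out of m, so the number of vertices is at most C(m, n) = m! / (n!(m-n)!).
m = 10, n = 5
Numerator: 10 * 9 * 8 * 7 * 6
Denominator: 5! = 120
C(10, 5) = 252


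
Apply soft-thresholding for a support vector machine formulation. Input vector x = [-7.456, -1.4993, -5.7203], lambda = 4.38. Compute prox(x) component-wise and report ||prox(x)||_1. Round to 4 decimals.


Soft-thresholding with lambda = 4.38:
prox(-7.456) = sign(-7.456)*max(|-7.456| - 4.38, 0) = -3.076
prox(-1.4993) = sign(-1.4993)*max(|-1.4993| - 4.38, 0) = 0.0
prox(-5.7203) = sign(-5.7203)*max(|-5.7203| - 4.38, 0) = -1.3403
prox(x) = [-3.076, 0.0, -1.3403]
||prox(x)||_1 = 3.076 + 0.0 + 1.3403 = 4.4163


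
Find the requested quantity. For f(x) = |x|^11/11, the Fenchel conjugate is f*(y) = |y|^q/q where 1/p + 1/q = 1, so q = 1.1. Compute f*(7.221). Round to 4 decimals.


The conjugate exponent q satisfies 1/p + 1/q = 1.
p = 11, so q = 11/(11 - 1) = 1.1
|y|^q = 7.221^1.1 = 8.7995
f*(7.221) = 8.7995 / 1.1 = 7.9995


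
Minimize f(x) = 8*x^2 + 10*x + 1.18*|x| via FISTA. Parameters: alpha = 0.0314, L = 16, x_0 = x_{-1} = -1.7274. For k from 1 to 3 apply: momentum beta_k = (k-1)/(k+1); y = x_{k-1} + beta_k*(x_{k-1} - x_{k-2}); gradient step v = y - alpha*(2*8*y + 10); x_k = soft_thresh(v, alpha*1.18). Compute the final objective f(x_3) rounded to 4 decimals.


FISTA on f(x) = 8*x^2 + 10*x + 1.18*|x|
L = 16, alpha = 0.0314
Iteration 1: beta = 0.0, y = -1.7274 + 0.0*(-1.7274 + 1.7274) = -1.7274
  grad(y) = -17.6384, v = y - alpha*grad = -1.1736
  prox(v) = soft_thresh(-1.1736, 0.0371) = -1.1365
Iteration 2: beta = 0.3333, y = -1.1365 + 0.3333*(-1.1365 + 1.7274) = -0.9395
  grad(y) = -5.0326, v = y - alpha*grad = -0.7815
  prox(v) = soft_thresh(-0.7815, 0.0371) = -0.7445
Iteration 3: beta = 0.5, y = -0.7445 + 0.5*(-0.7445 + 1.1365) = -0.5484
  grad(y) = 1.2249, v = y - alpha*grad = -0.5869
  prox(v) = soft_thresh(-0.5869, 0.0371) = -0.5499
f(x_3) = 8*(-0.5499)^2 + 10*(-0.5499) + 1.18*|-0.5499| = -2.431


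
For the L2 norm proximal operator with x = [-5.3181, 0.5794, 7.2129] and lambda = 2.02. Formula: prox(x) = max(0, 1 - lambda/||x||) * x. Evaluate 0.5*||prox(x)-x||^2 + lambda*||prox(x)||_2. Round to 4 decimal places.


Step 1: Compute ||x||.
||x|| = 8.9802
Step 2: Compute scaling factor.
scale = max(0, 1 - 2.02/8.9802) = 0.7751
Step 3: prox(x) = [-4.1218, 0.4491, 5.5904]
||prox(x)|| = 6.9602
Step 4: Proximal objective.
0.5*||prox-x||^2 = 2.0402
lambda*||prox|| = 14.0596
Total = 16.0998


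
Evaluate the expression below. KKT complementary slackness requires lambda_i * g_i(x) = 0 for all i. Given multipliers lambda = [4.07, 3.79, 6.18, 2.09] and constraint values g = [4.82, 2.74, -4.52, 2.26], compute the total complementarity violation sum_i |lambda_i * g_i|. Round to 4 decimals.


KKT complementary slackness check:
lambda_1 * g_1 = 4.07 * 4.82 = 19.6174
lambda_2 * g_2 = 3.79 * 2.74 = 10.3846
lambda_3 * g_3 = 6.18 * -4.52 = -27.9336
lambda_4 * g_4 = 2.09 * 2.26 = 4.7234
Total violation = 19.6174 + 10.3846 + 27.9336 + 4.7234 = 62.659


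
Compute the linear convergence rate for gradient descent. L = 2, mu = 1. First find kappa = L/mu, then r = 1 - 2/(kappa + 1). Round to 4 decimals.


Step 1: Compute the condition number.
kappa = L/mu = 2/1 = 2.0
Step 2: Compute the convergence rate.
r = 1 - 2/(kappa + 1) = 1 - 2*mu/(L + mu) = (L - mu)/(L + mu) = 1/3 = 0.3333


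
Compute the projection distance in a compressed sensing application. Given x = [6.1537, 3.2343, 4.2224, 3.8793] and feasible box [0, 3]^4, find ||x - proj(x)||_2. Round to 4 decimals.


Project each component onto [0, 3].
clip(6.1537) = 3.0, clip(3.2343) = 3.0, clip(4.2224) = 3.0, clip(3.8793) = 3.0
Projection = [3.0, 3.0, 3.0, 3.0]
Squared diffs: [9.9458, 0.0549, 1.4943, 0.7732]
Distance = sqrt(12.2682) = 3.5026


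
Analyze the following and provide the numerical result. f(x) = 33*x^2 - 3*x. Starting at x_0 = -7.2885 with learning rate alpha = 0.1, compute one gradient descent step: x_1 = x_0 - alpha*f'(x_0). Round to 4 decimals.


We compute the gradient at x_0 and apply the update.
f'(x) = 66*x - 3
f'(-7.2885) = 66*-7.2885 - 3 = -484.041
x_1 = -7.2885 - 0.1*-484.041 = 41.1156


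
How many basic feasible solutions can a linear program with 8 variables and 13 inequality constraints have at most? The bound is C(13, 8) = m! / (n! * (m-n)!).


Each vertex corresponds to some choice of n active constraints out of m, so the number of vertices is at most C(m, n) = m! / (n!(m-n)!).
m = 13, n = 8
Numerator: 13 * 12 * 11 * 10 * 9 * 8 * 7 * 6
Denominator: 8! = 40320
C(13, 8) = 1287


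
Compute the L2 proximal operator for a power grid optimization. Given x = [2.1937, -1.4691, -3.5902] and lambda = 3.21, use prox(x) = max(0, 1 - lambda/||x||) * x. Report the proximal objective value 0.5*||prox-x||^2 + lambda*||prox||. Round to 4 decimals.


Step 1: Compute ||x||.
||x|| = 4.4565
Step 2: Compute scaling factor.
scale = max(0, 1 - 3.21/4.4565) = 0.2797
Step 3: prox(x) = [0.6136, -0.4109, -1.0042]
||prox(x)|| = 1.2465
Step 4: Proximal objective.
0.5*||prox-x||^2 = 5.1521
lambda*||prox|| = 4.0013
Total = 9.1532


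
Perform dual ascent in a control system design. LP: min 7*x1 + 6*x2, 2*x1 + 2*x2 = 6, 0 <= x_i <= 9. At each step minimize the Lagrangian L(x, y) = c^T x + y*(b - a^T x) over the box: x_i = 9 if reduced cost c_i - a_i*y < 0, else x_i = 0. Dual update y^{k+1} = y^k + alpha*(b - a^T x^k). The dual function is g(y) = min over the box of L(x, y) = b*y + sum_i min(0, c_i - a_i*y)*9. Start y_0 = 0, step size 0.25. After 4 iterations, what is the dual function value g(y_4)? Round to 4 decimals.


Dual ascent for LP: min 7*x1 + 6*x2, 2*x1 + 2*x2 = 6, 0 <= x_i <= 9
Step 1: y^k = 0.0, reduced costs: (7.0, 6.0)
  x^k = (0.0, 0.0), subgradient = b - a^T x = 6.0
  y^{k+1} = 0.0 + 0.25*6.0 = 1.5
Step 2: y^k = 1.5, reduced costs: (4.0, 3.0)
  x^k = (0.0, 0.0), subgradient = b - a^T x = 6.0
  y^{k+1} = 1.5 + 0.25*6.0 = 3.0
Step 3: y^k = 3.0, reduced costs: (1.0, 0.0)
  x^k = (0.0, 0.0), subgradient = b - a^T x = 6.0
  y^{k+1} = 3.0 + 0.25*6.0 = 4.5
Step 4: y^k = 4.5, reduced costs: (-2.0, -3.0)
  x^k = (9.0, 9.0), subgradient = b - a^T x = -30.0
  y^{k+1} = 4.5 + 0.25*-30.0 = -3.0
Dual objective at y_4 = -3.0: reduced costs (13.0, 12.0), box minimizer x = (0.0, 0.0)
g(y_4) = b*y + (c1 - a1*y)*x1 + (c2 - a2*y)*x2 = 6*(-3.0) + 13.0*0.0 + 12.0*0.0 = -18.0 + 0.0 + 0.0 = -18.0


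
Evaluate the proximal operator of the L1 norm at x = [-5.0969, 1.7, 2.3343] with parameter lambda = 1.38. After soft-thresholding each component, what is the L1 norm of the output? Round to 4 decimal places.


Soft-thresholding with lambda = 1.38:
prox(-5.0969) = sign(-5.0969)*max(|-5.0969| - 1.38, 0) = -3.7169
prox(1.7) = sign(1.7)*max(|1.7| - 1.38, 0) = 0.32
prox(2.3343) = sign(2.3343)*max(|2.3343| - 1.38, 0) = 0.9543
prox(x) = [-3.7169, 0.32, 0.9543]
||prox(x)||_1 = 3.7169 + 0.32 + 0.9543 = 4.9912


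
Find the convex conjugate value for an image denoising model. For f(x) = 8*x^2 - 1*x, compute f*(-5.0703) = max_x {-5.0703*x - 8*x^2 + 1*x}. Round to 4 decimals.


f*(y) = sup_x {y*x - a*x^2 - b*x} = sup_x {(y-b)*x - a*x^2}
FOC: (y - b) - 2a*x = 0 => x* = (y - b)/(2a)
x* = (-5.0703 + 1)/(2*8) = -0.2544
f*(-5.0703) = (y-b)^2/(4a) = (-5.0703 + 1)^2/(4*8)
= 16.5673/32 = 0.5177


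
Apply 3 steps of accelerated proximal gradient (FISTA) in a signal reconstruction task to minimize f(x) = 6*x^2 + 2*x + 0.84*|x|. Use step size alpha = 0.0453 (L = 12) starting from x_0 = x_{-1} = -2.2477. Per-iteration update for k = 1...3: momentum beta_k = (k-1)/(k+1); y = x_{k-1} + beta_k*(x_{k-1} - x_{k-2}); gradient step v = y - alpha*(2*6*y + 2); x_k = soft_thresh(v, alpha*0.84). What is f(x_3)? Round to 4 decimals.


FISTA on f(x) = 6*x^2 + 2*x + 0.84*|x|
L = 12, alpha = 0.0453
Iteration 1: beta = 0.0, y = -2.2477 + 0.0*(-2.2477 + 2.2477) = -2.2477
  grad(y) = -24.9724, v = y - alpha*grad = -1.1165
  prox(v) = soft_thresh(-1.1165, 0.0381) = -1.0784
Iteration 2: beta = 0.3333, y = -1.0784 + 0.3333*(-1.0784 + 2.2477) = -0.6886
  grad(y) = -6.2636, v = y - alpha*grad = -0.4049
  prox(v) = soft_thresh(-0.4049, 0.0381) = -0.3668
Iteration 3: beta = 0.5, y = -0.3668 + 0.5*(-0.3668 + 1.0784) = -0.0111
  grad(y) = 1.8673, v = y - alpha*grad = -0.0956
  prox(v) = soft_thresh(-0.0956, 0.0381) = -0.0576
f(x_3) = 6*(-0.0576)^2 + 2*(-0.0576) + 0.84*|-0.0576| = -0.0469


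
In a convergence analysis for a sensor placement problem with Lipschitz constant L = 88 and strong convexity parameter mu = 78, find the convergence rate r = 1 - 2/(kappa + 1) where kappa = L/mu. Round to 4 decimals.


Step 1: Compute the condition number.
kappa = L/mu = 88/78 = 1.1282
Step 2: Compute the convergence rate.
r = 1 - 2/(kappa + 1) = 1 - 2*mu/(L + mu) = (L - mu)/(L + mu) = 10/166 = 0.0602


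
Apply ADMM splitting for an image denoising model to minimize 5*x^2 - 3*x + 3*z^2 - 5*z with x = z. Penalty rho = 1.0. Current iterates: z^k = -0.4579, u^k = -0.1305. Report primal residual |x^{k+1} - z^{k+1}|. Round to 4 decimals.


ADMM iteration with rho = 1.0, z^k = -0.4579, u^k = -0.1305
Step 1: x-update.
Minimize 5*x^2 - 3*x + (1.0/2)*(x + 0.4579 - 0.1305)^2
FOC: (2*5 + 1.0)*x = 3 + 1.0*(-0.4579 + 0.1305)
x^{k+1} = 0.243
Step 2: z-update.
Minimize 3*z^2 - 5*z + (1.0/2)*(0.243 - z - 0.1305)^2
FOC: (2*3 + 1.0)*z = 5 + 1.0*(0.243 - 0.1305)
z^{k+1} = 0.7304
Step 3: u-update.
u^{k+1} = -0.1305 + 0.243 - 0.7304 = -0.6179
Step 4: Primal residual = |0.243 - 0.7304| = 0.4874


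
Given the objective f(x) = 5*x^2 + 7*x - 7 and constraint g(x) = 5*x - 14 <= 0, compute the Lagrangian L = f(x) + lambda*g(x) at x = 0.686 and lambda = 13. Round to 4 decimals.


Step 1: Evaluate f(x).
f(0.686) = 5*0.686^2 + 7*0.686 - 7 = 0.155
Step 2: Evaluate g(x).
g(0.686) = 5*0.686 - 14 = -10.57
Step 3: Compute Lagrangian.
L = 0.155 + 13*-10.57 = -137.255


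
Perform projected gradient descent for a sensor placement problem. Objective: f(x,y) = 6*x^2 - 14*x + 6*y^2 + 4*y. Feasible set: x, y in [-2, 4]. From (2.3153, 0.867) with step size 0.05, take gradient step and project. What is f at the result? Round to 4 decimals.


Step 1: Compute gradient at (2.3153, 0.867).
grad_x = 2*6*2.3153 - 14 = 13.7836
grad_y = 2*6*0.867 + 4 = 14.404
Step 2: Gradient step.
x_raw = 2.3153 - 0.05*13.7836 = 1.6261
y_raw = 0.867 - 0.05*14.404 = 0.1468
Step 3: Project onto [-2, 4].
x_proj = clip(1.6261) = 1.6261
y_proj = clip(0.1468) = 0.1468
Step 4: Evaluate f.
f(1.6261, 0.1468) = -6.1836


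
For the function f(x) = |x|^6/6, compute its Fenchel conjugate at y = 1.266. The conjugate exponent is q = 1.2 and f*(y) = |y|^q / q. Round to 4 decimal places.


The conjugate exponent q satisfies 1/p + 1/q = 1.
p = 6, so q = 6/(6 - 1) = 1.2
|y|^q = 1.266^1.2 = 1.3272
f*(1.266) = 1.3272 / 1.2 = 1.106


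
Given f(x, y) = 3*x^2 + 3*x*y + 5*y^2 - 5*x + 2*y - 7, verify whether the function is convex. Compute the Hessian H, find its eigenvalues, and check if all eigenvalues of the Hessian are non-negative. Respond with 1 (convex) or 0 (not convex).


The Hessian of f(x,y) = 3*x^2 + 3*x*y + 5*y^2 - 5*x + 2*y - 7 is:
H = [[6, 3], [3, 10]]
Trace = 6 + 10 = 16
Determinant = 6*10 - (3)^2 = 51
Discriminant = (16)^2 - 4*51 = 52.0
Eigenvalues: lambda_1 = 4.3944, lambda_2 = 11.6056
The function is convex.

1


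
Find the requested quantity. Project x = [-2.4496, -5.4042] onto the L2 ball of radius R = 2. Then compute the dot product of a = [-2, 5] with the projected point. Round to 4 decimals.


Step 1: Compute ||x|| (intermediates to 6 decimals).
||x|| = sqrt((-2.4496)^2 + (-5.4042)^2) = 5.933457
Step 2: Project.
Since ||x|| > R, scale = R/||x|| = 2/5.933457 = 0.337072, proj(x) = scale * x
proj(x) = [-0.825692, -1.821605]
Step 3: Dot product.
a^T * proj(x) = -2*(-0.825692) + 5*(-1.821605) = -7.4566


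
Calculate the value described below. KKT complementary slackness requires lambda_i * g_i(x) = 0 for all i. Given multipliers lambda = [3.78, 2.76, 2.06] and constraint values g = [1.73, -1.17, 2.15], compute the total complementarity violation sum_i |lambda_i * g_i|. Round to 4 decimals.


KKT complementary slackness check:
lambda_1 * g_1 = 3.78 * 1.73 = 6.5394
lambda_2 * g_2 = 2.76 * -1.17 = -3.2292
lambda_3 * g_3 = 2.06 * 2.15 = 4.429
Total violation = 6.5394 + 3.2292 + 4.429 = 14.1976


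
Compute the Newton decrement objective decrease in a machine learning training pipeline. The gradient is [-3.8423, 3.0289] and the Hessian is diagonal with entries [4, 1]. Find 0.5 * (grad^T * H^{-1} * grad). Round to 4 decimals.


Step 1: H is diagonal, so H^(-1) * g = [-0.9606, 3.0289].
Step 2: g^T H^(-1) g = sum_i g_i^2 / H_ii
  = (-3.8423)^2/4 + (3.0289)^2/1
  = 3.6908 + 9.1742 = 12.8651
Step 3: Objective decrease = 0.5 * g^T H^(-1) g = 6.4325


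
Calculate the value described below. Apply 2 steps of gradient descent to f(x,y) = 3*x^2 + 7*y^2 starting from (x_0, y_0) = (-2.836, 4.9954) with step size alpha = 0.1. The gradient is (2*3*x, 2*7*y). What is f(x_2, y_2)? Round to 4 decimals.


Gradient descent on f(x,y) = 3*x^2 + 7*y^2.
Starting point: (-2.836, 4.9954), alpha = 0.1
Step 1: grad_x = 2*3*-2.836 = -17.016, grad_y = 2*7*4.9954 = 69.9356
  x_1 = -2.836 - 0.1*-17.016 = -1.1344
  y_1 = 4.9954 - 0.1*69.9356 = -1.9982
Step 2: grad_x = 2*3*-1.1344 = -6.8064, grad_y = 2*7*-1.9982 = -27.9742
  x_2 = -1.1344 - 0.1*-6.8064 = -0.4538
  y_2 = -1.9982 - 0.1*-27.9742 = 0.7993
f(-0.4538, 0.7993) = 3*(-0.4538)^2 + 7*0.7993^2 = 5.0895


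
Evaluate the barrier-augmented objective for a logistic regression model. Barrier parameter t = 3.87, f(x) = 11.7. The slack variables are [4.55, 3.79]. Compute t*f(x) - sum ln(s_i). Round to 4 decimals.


Step 1: Compute log-barrier.
ln values: [1.5151, 1.3324]
phi = -(1.5151 + 1.3324) = -2.8475
Step 2: Compute augmented objective.
t*f(x) = 3.87*11.7 = 45.279
Total = 45.279 - 2.8475 = 42.4315


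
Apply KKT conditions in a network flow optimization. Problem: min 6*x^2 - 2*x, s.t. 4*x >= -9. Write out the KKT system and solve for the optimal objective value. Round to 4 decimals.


Step 1: Try lambda = 0 (constraint inactive).
Stationarity: 2*6*x - 2 = 0
x* = 2/(2*6) = 1/6 = 0.1667 (rounded; the exact value 1/6 is used below)
Check constraint: 4*0.1667 = 0.6668 >= -9 -- satisfied.
Step 2: Compute optimal value.
f(x*) = 6*(1/6)^2 - 2*(1/6) = -0.1667


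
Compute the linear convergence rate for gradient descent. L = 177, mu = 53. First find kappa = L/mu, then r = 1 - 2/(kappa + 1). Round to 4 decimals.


Step 1: Compute the condition number.
kappa = L/mu = 177/53 = 3.3396
Step 2: Compute the convergence rate.
r = 1 - 2/(kappa + 1) = 1 - 2*mu/(L + mu) = (L - mu)/(L + mu) = 124/230 = 0.5391


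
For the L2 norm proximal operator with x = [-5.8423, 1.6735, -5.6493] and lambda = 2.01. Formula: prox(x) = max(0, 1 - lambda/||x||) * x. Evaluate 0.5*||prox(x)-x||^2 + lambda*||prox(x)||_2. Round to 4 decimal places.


Step 1: Compute ||x||.
||x|| = 8.2974
Step 2: Compute scaling factor.
scale = max(0, 1 - 2.01/8.2974) = 0.7578
Step 3: prox(x) = [-4.427, 1.2681, -4.2808]
||prox(x)|| = 6.2874
Step 4: Proximal objective.
0.5*||prox-x||^2 = 2.0201
lambda*||prox|| = 12.6377
Total = 14.6578


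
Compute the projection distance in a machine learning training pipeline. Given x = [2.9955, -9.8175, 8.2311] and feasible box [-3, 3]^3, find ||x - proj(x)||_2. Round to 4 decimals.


Project each component onto [-3, 3].
clip(2.9955) = 2.9955, clip(-9.8175) = -3.0, clip(8.2311) = 3.0
Projection = [2.9955, -3.0, 3.0]
Squared diffs: [0.0, 46.4783, 27.3644]
Distance = sqrt(73.8427) = 8.5932


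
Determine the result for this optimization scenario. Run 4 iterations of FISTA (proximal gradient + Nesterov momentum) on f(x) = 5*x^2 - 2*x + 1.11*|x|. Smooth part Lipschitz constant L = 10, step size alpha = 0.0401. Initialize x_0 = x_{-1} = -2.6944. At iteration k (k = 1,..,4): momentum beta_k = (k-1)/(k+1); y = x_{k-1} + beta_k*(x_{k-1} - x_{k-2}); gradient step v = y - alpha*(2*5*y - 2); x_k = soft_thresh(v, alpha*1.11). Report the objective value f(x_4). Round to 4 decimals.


FISTA on f(x) = 5*x^2 - 2*x + 1.11*|x|
L = 10, alpha = 0.0401
Iteration 1: beta = 0.0, y = -2.6944 + 0.0*(-2.6944 + 2.6944) = -2.6944
  grad(y) = -28.944, v = y - alpha*grad = -1.5337
  prox(v) = soft_thresh(-1.5337, 0.0445) = -1.4892
Iteration 2: beta = 0.3333, y = -1.4892 + 0.3333*(-1.4892 + 2.6944) = -1.0875
  grad(y) = -12.8751, v = y - alpha*grad = -0.5712
  prox(v) = soft_thresh(-0.5712, 0.0445) = -0.5267
Iteration 3: beta = 0.5, y = -0.5267 + 0.5*(-0.5267 + 1.4892) = -0.0454
  grad(y) = -2.4545, v = y - alpha*grad = 0.053
  prox(v) = soft_thresh(0.053, 0.0445) = 0.0085
Iteration 4: beta = 0.6, y = 0.0085 + 0.6*(0.0085 + 0.5267) = 0.3296
  grad(y) = 1.2957, v = y - alpha*grad = 0.2776
  prox(v) = soft_thresh(0.2776, 0.0445) = 0.2331
f(x_4) = 5*0.2331^2 - 2*0.2331 + 1.11*|0.2331| = 0.0642


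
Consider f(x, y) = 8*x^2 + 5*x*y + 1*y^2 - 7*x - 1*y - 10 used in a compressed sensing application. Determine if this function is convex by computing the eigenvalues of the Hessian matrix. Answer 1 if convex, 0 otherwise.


The Hessian of f(x,y) = 8*x^2 + 5*x*y + 1*y^2 - 7*x - 1*y - 10 is:
H = [[16, 5], [5, 2]]
Trace = 16 + 2 = 18
Determinant = 16*2 - (5)^2 = 7
Discriminant = (18)^2 - 4*7 = 296.0
Eigenvalues: lambda_1 = 0.3977, lambda_2 = 17.6023
The function is convex.

1


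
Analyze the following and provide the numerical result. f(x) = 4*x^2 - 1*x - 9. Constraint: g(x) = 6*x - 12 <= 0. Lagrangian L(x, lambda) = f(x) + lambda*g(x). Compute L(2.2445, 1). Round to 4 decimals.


Step 1: Evaluate f(x).
f(2.2445) = 4*2.2445^2 - 1*2.2445 - 9 = 8.9066
Step 2: Evaluate g(x).
g(2.2445) = 6*2.2445 - 12 = 1.467
Step 3: Compute Lagrangian.
L = 8.9066 + 1*1.467 = 10.3736


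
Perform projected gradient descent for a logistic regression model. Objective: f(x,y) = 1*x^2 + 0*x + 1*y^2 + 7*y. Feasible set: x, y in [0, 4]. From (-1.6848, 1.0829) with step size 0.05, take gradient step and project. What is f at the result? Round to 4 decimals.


Step 1: Compute gradient at (-1.6848, 1.0829).
grad_x = 2*1*-1.6848 + 0 = -3.3696
grad_y = 2*1*1.0829 + 7 = 9.1658
Step 2: Gradient step.
x_raw = -1.6848 - 0.05*-3.3696 = -1.5163
y_raw = 1.0829 - 0.05*9.1658 = 0.6246
Step 3: Project onto [0, 4].
x_proj = clip(-1.5163) = 0.0
y_proj = clip(0.6246) = 0.6246
Step 4: Evaluate f.
f(0.0, 0.6246) = 4.7624


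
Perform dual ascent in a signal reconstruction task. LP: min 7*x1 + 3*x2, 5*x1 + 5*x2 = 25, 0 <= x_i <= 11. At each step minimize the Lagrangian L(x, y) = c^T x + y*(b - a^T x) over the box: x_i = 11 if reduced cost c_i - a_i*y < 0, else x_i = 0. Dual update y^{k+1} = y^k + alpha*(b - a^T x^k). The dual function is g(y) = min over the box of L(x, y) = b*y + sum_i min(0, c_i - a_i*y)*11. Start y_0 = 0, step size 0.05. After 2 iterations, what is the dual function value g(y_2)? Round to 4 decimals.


Dual ascent for LP: min 7*x1 + 3*x2, 5*x1 + 5*x2 = 25, 0 <= x_i <= 11
Step 1: y^k = 0.0, reduced costs: (7.0, 3.0)
  x^k = (0.0, 0.0), subgradient = b - a^T x = 25.0
  y^{k+1} = 0.0 + 0.05*25.0 = 1.25
Step 2: y^k = 1.25, reduced costs: (0.75, -3.25)
  x^k = (0.0, 11.0), subgradient = b - a^T x = -30.0
  y^{k+1} = 1.25 + 0.05*-30.0 = -0.25
Dual objective at y_2 = -0.25: reduced costs (8.25, 4.25), box minimizer x = (0.0, 0.0)
g(y_2) = b*y + (c1 - a1*y)*x1 + (c2 - a2*y)*x2 = 25*(-0.25) + 8.25*0.0 + 4.25*0.0 = -6.25 + 0.0 + 0.0 = -6.25


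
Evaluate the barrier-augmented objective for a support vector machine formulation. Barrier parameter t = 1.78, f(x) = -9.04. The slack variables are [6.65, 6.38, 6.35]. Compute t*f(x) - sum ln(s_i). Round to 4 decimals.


Step 1: Compute log-barrier.
ln values: [1.8946, 1.8532, 1.8485]
phi = -(1.8946 + 1.8532 + 1.8485) = -5.5962
Step 2: Compute augmented objective.
t*f(x) = 1.78*-9.04 = -16.0912
Total = -16.0912 - 5.5962 = -21.6874


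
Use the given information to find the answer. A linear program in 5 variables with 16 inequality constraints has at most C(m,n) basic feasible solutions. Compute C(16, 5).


Each vertex corresponds to some choice of n active constraints out of m, so the number of vertices is at most C(m, n) = m! / (n!(m-n)!).
m = 16, n = 5
Numerator: 16 * 15 * 14 * 13 * 12
Denominator: 5! = 120
C(16, 5) = 4368


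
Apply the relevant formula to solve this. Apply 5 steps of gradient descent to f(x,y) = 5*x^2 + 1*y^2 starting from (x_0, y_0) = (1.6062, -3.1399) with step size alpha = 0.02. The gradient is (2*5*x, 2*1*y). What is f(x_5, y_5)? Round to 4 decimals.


Gradient descent on f(x,y) = 5*x^2 + 1*y^2.
Starting point: (1.6062, -3.1399), alpha = 0.02
Step 1: grad_x = 2*5*1.6062 = 16.062, grad_y = 2*1*-3.1399 = -6.2798
  x_1 = 1.6062 - 0.02*16.062 = 1.285
  y_1 = -3.1399 - 0.02*-6.2798 = -3.0143
Step 2: grad_x = 2*5*1.285 = 12.8496, grad_y = 2*1*-3.0143 = -6.0286
  x_2 = 1.285 - 0.02*12.8496 = 1.028
  y_2 = -3.0143 - 0.02*-6.0286 = -2.8937
Step 3: grad_x = 2*5*1.028 = 10.2797, grad_y = 2*1*-2.8937 = -5.7875
  x_3 = 1.028 - 0.02*10.2797 = 0.8224
  y_3 = -2.8937 - 0.02*-5.7875 = -2.778
Step 4: grad_x = 2*5*0.8224 = 8.2237, grad_y = 2*1*-2.778 = -5.556
  x_4 = 0.8224 - 0.02*8.2237 = 0.6579
  y_4 = -2.778 - 0.02*-5.556 = -2.6669
Step 5: grad_x = 2*5*0.6579 = 6.579, grad_y = 2*1*-2.6669 = -5.3337
  x_5 = 0.6579 - 0.02*6.579 = 0.5263
  y_5 = -2.6669 - 0.02*-5.3337 = -2.5602
f(0.5263, -2.5602) = 5*0.5263^2 + 1*(-2.5602)^2 = 7.9396


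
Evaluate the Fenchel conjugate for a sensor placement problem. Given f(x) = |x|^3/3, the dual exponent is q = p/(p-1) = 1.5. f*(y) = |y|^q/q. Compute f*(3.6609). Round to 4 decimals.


The conjugate exponent q satisfies 1/p + 1/q = 1.
p = 3, so q = 3/(3 - 1) = 1.5
|y|^q = 3.6609^1.5 = 7.0046
f*(3.6609) = 7.0046 / 1.5 = 4.6697


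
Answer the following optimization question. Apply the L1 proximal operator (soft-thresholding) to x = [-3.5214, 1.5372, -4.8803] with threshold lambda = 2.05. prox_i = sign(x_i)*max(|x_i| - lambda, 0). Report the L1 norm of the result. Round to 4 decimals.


Soft-thresholding with lambda = 2.05:
prox(-3.5214) = sign(-3.5214)*max(|-3.5214| - 2.05, 0) = -1.4714
prox(1.5372) = sign(1.5372)*max(|1.5372| - 2.05, 0) = 0.0
prox(-4.8803) = sign(-4.8803)*max(|-4.8803| - 2.05, 0) = -2.8303
prox(x) = [-1.4714, 0.0, -2.8303]
||prox(x)||_1 = 1.4714 + 0.0 + 2.8303 = 4.3017


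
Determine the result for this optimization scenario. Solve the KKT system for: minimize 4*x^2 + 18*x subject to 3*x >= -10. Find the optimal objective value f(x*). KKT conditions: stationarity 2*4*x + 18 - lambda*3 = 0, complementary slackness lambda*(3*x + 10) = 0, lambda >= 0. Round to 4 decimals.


Step 1: Try lambda = 0 (constraint inactive).
Stationarity: 2*4*x + 18 = 0
x* = -18/(2*4) = -2.25
Check constraint: 3*-2.25 = -6.75 >= -10 -- satisfied.
Step 2: Compute optimal value.
f(x*) = 4*(-2.25)^2 + 18*(-2.25) = -20.25


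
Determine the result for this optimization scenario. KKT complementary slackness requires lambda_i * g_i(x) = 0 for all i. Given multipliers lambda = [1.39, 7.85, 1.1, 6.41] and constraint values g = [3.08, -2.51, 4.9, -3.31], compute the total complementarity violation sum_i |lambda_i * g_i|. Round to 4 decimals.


KKT complementary slackness check:
lambda_1 * g_1 = 1.39 * 3.08 = 4.2812
lambda_2 * g_2 = 7.85 * -2.51 = -19.7035
lambda_3 * g_3 = 1.1 * 4.9 = 5.39
lambda_4 * g_4 = 6.41 * -3.31 = -21.2171
Total violation = 4.2812 + 19.7035 + 5.39 + 21.2171 = 50.5918


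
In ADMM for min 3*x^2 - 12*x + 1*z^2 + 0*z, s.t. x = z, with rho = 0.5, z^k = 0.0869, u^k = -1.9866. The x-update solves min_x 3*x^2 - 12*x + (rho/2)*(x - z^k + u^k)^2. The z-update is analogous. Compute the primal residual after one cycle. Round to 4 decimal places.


ADMM iteration with rho = 0.5, z^k = 0.0869, u^k = -1.9866
Step 1: x-update.
Minimize 3*x^2 - 12*x + (0.5/2)*(x - 0.0869 - 1.9866)^2
FOC: (2*3 + 0.5)*x = 12 + 0.5*(0.0869 + 1.9866)
x^{k+1} = 2.0057
Step 2: z-update.
Minimize 1*z^2 + 0*z + (0.5/2)*(2.0057 - z - 1.9866)^2
FOC: (2*1 + 0.5)*z = 0 + 0.5*(2.0057 - 1.9866)
z^{k+1} = 0.0038
Step 3: u-update.
u^{k+1} = -1.9866 + 2.0057 - 0.0038 = 0.0152
Step 4: Primal residual = |2.0057 - 0.0038| = 2.0018


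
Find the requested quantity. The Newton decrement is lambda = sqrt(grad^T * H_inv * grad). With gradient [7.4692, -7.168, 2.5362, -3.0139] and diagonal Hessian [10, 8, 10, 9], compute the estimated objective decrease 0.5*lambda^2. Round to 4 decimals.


Step 1: H is diagonal, so H^(-1) * g = [0.7469, -0.896, 0.2536, -0.3349].
Step 2: g^T H^(-1) g = sum_i g_i^2 / H_ii
  = (7.4692)^2/10 + (-7.168)^2/8 + (2.5362)^2/10 + (-3.0139)^2/9
  = 5.5789 + 6.4225 + 0.6432 + 1.0093 = 13.6539
Step 3: Objective decrease = 0.5 * g^T H^(-1) g = 6.827


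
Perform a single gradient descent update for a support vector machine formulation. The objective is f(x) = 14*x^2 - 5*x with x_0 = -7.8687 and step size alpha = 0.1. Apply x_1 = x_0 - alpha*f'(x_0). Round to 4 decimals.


We compute the gradient at x_0 and apply the update.
f'(x) = 28*x - 5
f'(-7.8687) = 28*-7.8687 - 5 = -225.3236
x_1 = -7.8687 - 0.1*-225.3236 = 14.6637


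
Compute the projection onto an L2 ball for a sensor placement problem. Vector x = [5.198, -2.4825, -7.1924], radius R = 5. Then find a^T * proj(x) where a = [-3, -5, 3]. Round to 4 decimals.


Step 1: Compute ||x|| (intermediates to 6 decimals).
||x|| = sqrt(5.198^2 + (-2.4825)^2 + (-7.1924)^2) = 9.214805
Step 2: Project.
Since ||x|| > R, scale = R/||x|| = 5/9.214805 = 0.542605, proj(x) = scale * x
proj(x) = [2.820461, -1.347017, -3.902632]
Step 3: Dot product.
a^T * proj(x) = -3*2.820461 - 5*(-1.347017) + 3*(-3.902632) = -13.4342


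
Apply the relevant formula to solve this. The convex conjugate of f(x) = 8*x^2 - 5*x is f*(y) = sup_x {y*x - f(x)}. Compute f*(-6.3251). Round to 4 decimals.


f*(y) = sup_x {y*x - a*x^2 - b*x} = sup_x {(y-b)*x - a*x^2}
FOC: (y - b) - 2a*x = 0 => x* = (y - b)/(2a)
x* = (-6.3251 + 5)/(2*8) = -0.0828
f*(-6.3251) = (y-b)^2/(4a) = (-6.3251 + 5)^2/(4*8)
= 1.7559/32 = 0.0549


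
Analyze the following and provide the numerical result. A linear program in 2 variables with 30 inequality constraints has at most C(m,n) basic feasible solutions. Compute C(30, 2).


Each vertex corresponds to some choice of n active constraints out of m, so the number of vertices is at most C(m, n) = m! / (n!(m-n)!).
m = 30, n = 2
Numerator: 30 * 29
Denominator: 2! = 2
C(30, 2) = 435


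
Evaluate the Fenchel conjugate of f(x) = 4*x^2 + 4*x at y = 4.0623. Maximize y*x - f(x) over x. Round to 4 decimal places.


f*(y) = sup_x {y*x - a*x^2 - b*x} = sup_x {(y-b)*x - a*x^2}
FOC: (y - b) - 2a*x = 0 => x* = (y - b)/(2a)
x* = (4.0623 - 4)/(2*4) = 0.0078
f*(4.0623) = (y-b)^2/(4a) = (4.0623 - 4)^2/(4*4)
= 0.0039/16 = 0.0002


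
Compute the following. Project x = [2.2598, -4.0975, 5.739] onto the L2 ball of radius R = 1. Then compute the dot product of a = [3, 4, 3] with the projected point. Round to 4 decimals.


Step 1: Compute ||x|| (intermediates to 6 decimals).
||x|| = sqrt(2.2598^2 + (-4.0975)^2 + 5.739^2) = 7.404885
Step 2: Project.
Since ||x|| > R, scale = R/||x|| = 1/7.404885 = 0.135046, proj(x) = scale * x
proj(x) = [0.305177, -0.553351, 0.775029]
Step 3: Dot product.
a^T * proj(x) = 3*0.305177 + 4*(-0.553351) + 3*0.775029 = 1.0272


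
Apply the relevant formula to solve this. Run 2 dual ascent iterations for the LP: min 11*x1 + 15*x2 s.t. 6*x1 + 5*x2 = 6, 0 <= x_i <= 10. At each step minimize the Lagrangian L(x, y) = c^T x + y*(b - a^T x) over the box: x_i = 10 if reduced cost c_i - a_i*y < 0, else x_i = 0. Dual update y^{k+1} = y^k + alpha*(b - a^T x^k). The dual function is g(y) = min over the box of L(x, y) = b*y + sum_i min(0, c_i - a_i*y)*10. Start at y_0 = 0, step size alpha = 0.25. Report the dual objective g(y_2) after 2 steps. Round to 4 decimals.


Dual ascent for LP: min 11*x1 + 15*x2, 6*x1 + 5*x2 = 6, 0 <= x_i <= 10
Step 1: y^k = 0.0, reduced costs: (11.0, 15.0)
  x^k = (0.0, 0.0), subgradient = b - a^T x = 6.0
  y^{k+1} = 0.0 + 0.25*6.0 = 1.5
Step 2: y^k = 1.5, reduced costs: (2.0, 7.5)
  x^k = (0.0, 0.0), subgradient = b - a^T x = 6.0
  y^{k+1} = 1.5 + 0.25*6.0 = 3.0
Dual objective at y_2 = 3.0: reduced costs (-7.0, 0.0), box minimizer x = (10.0, 0.0)
g(y_2) = b*y + (c1 - a1*y)*x1 + (c2 - a2*y)*x2 = 6*3.0 + (-7.0)*10.0 + 0.0*0.0 = 18.0 - 70.0 + 0.0 = -52.0
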